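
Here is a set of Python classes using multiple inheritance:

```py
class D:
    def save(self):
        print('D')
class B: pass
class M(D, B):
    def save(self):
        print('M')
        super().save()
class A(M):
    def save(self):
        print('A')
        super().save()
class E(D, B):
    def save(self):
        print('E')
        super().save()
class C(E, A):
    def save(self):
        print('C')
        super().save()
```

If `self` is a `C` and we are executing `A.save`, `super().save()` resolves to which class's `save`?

M

L[C] = C + merge(L[E], L[A], [E A])
  take E:  [E D B object] + [A M D B object] + [E A]
  take A:  [D B object] + [A M D B object] + [A]
  take M:  [D B object] + [M D B object]
  take D:  [D B object] + [D B object]
  take B:  [B object] + [B object]
  take object:  [object] + [object]
MRO: C E A M D B object
super() in A.save on a C instance goes to the class after A in C's MRO: M.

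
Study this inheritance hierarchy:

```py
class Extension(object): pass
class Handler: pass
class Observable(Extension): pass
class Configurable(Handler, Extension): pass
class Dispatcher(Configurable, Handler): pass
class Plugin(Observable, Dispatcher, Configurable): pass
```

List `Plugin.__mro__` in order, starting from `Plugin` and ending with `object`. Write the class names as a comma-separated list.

Plugin, Observable, Dispatcher, Configurable, Handler, Extension, object

L[Plugin] = Plugin + merge(L[Observable], L[Dispatcher], L[Configurable], [Observable Dispatcher Configurable])
  take Observable:  [Observable Extension object] + [Dispatcher Configurable Handler Extension object] + [Configurable Handler Extension object] + [Observable Dispatcher Configurable]
  take Dispatcher:  [Extension object] + [Dispatcher Configurable Handler Extension object] + [Configurable Handler Extension object] + [Dispatcher Configurable]
  take Configurable:  [Extension object] + [Configurable Handler Extension object] + [Configurable Handler Extension object] + [Configurable]
  take Handler:  [Extension object] + [Handler Extension object] + [Handler Extension object]
  take Extension:  [Extension object] + [Extension object] + [Extension object]
  take object:  [object] + [object] + [object]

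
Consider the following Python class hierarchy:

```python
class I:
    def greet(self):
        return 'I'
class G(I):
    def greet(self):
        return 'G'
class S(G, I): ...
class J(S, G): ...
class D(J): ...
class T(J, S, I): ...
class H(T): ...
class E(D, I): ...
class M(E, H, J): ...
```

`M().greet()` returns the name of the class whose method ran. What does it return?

L[M] = M + merge(L[E], L[H], L[J], [E H J])
  take E:  [E D J S G I object] + [H T J S G I object] + [J S G I object] + [E H J]
  take D:  [D J S G I object] + [H T J S G I object] + [J S G I object] + [H J]
  take H:  [J S G I object] + [H T J S G I object] + [J S G I object] + [H J]
  take T:  [J S G I object] + [T J S G I object] + [J S G I object] + [J]
  take J:  [J S G I object] + [J S G I object] + [J S G I object] + [J]
  take S:  [S G I object] + [S G I object] + [S G I object]
  take G:  [G I object] + [G I object] + [G I object]
  take I:  [I object] + [I object] + [I object]
  take object:  [object] + [object] + [object]
MRO: M E D H T J S G I object
greet is defined in: G, I. First along the MRO is G.

G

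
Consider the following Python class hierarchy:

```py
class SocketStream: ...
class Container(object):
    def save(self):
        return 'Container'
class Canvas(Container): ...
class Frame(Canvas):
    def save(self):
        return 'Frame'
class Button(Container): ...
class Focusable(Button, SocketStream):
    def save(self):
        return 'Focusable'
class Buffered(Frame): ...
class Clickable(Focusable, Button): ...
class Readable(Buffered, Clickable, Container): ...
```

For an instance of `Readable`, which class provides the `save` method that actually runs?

L[Readable] = Readable + merge(L[Buffered], L[Clickable], L[Container], [Buffered Clickable Container])
  take Buffered:  [Buffered Frame Canvas Container object] + [Clickable Focusable Button Container SocketStream object] + [Container object] + [Buffered Clickable Container]
  take Frame:  [Frame Canvas Container object] + [Clickable Focusable Button Container SocketStream object] + [Container object] + [Clickable Container]
  take Canvas:  [Canvas Container object] + [Clickable Focusable Button Container SocketStream object] + [Container object] + [Clickable Container]
  take Clickable:  [Container object] + [Clickable Focusable Button Container SocketStream object] + [Container object] + [Clickable Container]
  take Focusable:  [Container object] + [Focusable Button Container SocketStream object] + [Container object] + [Container]
  take Button:  [Container object] + [Button Container SocketStream object] + [Container object] + [Container]
  take Container:  [Container object] + [Container SocketStream object] + [Container object] + [Container]
  take SocketStream:  [object] + [SocketStream object] + [object]
  take object:  [object] + [object] + [object]
MRO: Readable Buffered Frame Canvas Clickable Focusable Button Container SocketStream object
save is defined in: Container, Focusable, Frame. First along the MRO is Frame.

Frame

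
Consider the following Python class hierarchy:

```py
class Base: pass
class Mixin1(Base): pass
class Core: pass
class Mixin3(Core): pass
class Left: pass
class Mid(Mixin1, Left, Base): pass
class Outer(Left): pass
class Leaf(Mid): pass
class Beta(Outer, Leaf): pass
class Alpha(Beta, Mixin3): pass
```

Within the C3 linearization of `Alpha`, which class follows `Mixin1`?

Left

L[Alpha] = Alpha + merge(L[Beta], L[Mixin3], [Beta Mixin3])
  take Beta:  [Beta Outer Leaf Mid Mixin1 Left Base object] + [Mixin3 Core object] + [Beta Mixin3]
  take Outer:  [Outer Leaf Mid Mixin1 Left Base object] + [Mixin3 Core object] + [Mixin3]
  take Leaf:  [Leaf Mid Mixin1 Left Base object] + [Mixin3 Core object] + [Mixin3]
  take Mid:  [Mid Mixin1 Left Base object] + [Mixin3 Core object] + [Mixin3]
  take Mixin1:  [Mixin1 Left Base object] + [Mixin3 Core object] + [Mixin3]
  take Left:  [Left Base object] + [Mixin3 Core object] + [Mixin3]
  take Base:  [Base object] + [Mixin3 Core object] + [Mixin3]
  take Mixin3:  [object] + [Mixin3 Core object] + [Mixin3]
  take Core:  [object] + [Core object]
  take object:  [object] + [object]
MRO: Alpha Beta Outer Leaf Mid Mixin1 Left Base Mixin3 Core object
Mixin1 is at position 5; next is Left.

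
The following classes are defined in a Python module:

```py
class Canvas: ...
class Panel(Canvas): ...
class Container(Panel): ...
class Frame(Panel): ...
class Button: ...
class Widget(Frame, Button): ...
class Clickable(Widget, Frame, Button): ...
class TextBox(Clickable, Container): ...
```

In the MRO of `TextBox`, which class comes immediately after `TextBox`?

Clickable

L[TextBox] = TextBox + merge(L[Clickable], L[Container], [Clickable Container])
  take Clickable:  [Clickable Widget Frame Panel Canvas Button object] + [Container Panel Canvas object] + [Clickable Container]
  take Widget:  [Widget Frame Panel Canvas Button object] + [Container Panel Canvas object] + [Container]
  take Frame:  [Frame Panel Canvas Button object] + [Container Panel Canvas object] + [Container]
  take Container:  [Panel Canvas Button object] + [Container Panel Canvas object] + [Container]
  take Panel:  [Panel Canvas Button object] + [Panel Canvas object]
  take Canvas:  [Canvas Button object] + [Canvas object]
  take Button:  [Button object] + [object]
  take object:  [object] + [object]
MRO: TextBox Clickable Widget Frame Container Panel Canvas Button object
TextBox is at position 0; next is Clickable.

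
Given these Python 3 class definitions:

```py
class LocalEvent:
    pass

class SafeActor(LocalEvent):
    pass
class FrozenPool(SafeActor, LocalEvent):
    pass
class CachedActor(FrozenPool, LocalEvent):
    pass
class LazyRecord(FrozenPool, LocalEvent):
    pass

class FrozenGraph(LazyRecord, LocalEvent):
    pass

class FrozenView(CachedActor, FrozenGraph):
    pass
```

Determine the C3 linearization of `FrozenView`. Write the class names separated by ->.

FrozenView -> CachedActor -> FrozenGraph -> LazyRecord -> FrozenPool -> SafeActor -> LocalEvent -> object

L[FrozenView] = FrozenView + merge(L[CachedActor], L[FrozenGraph], [CachedActor FrozenGraph])
  take CachedActor:  [CachedActor FrozenPool SafeActor LocalEvent object] + [FrozenGraph LazyRecord FrozenPool SafeActor LocalEvent object] + [CachedActor FrozenGraph]
  take FrozenGraph:  [FrozenPool SafeActor LocalEvent object] + [FrozenGraph LazyRecord FrozenPool SafeActor LocalEvent object] + [FrozenGraph]
  take LazyRecord:  [FrozenPool SafeActor LocalEvent object] + [LazyRecord FrozenPool SafeActor LocalEvent object]
  take FrozenPool:  [FrozenPool SafeActor LocalEvent object] + [FrozenPool SafeActor LocalEvent object]
  take SafeActor:  [SafeActor LocalEvent object] + [SafeActor LocalEvent object]
  take LocalEvent:  [LocalEvent object] + [LocalEvent object]
  take object:  [object] + [object]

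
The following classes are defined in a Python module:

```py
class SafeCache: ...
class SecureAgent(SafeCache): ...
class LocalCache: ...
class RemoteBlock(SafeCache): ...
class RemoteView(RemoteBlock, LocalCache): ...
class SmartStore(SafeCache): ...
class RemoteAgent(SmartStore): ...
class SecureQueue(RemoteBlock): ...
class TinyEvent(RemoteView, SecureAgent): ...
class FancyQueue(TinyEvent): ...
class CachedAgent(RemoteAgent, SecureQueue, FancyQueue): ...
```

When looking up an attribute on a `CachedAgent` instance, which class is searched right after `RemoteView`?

RemoteBlock

L[CachedAgent] = CachedAgent + merge(L[RemoteAgent], L[SecureQueue], L[FancyQueue], [RemoteAgent SecureQueue FancyQueue])
  take RemoteAgent:  [RemoteAgent SmartStore SafeCache object] + [SecureQueue RemoteBlock SafeCache object] + [FancyQueue TinyEvent RemoteView RemoteBlock SecureAgent SafeCache LocalCache object] + [RemoteAgent SecureQueue FancyQueue]
  take SmartStore:  [SmartStore SafeCache object] + [SecureQueue RemoteBlock SafeCache object] + [FancyQueue TinyEvent RemoteView RemoteBlock SecureAgent SafeCache LocalCache object] + [SecureQueue FancyQueue]
  take SecureQueue:  [SafeCache object] + [SecureQueue RemoteBlock SafeCache object] + [FancyQueue TinyEvent RemoteView RemoteBlock SecureAgent SafeCache LocalCache object] + [SecureQueue FancyQueue]
  take FancyQueue:  [SafeCache object] + [RemoteBlock SafeCache object] + [FancyQueue TinyEvent RemoteView RemoteBlock SecureAgent SafeCache LocalCache object] + [FancyQueue]
  take TinyEvent:  [SafeCache object] + [RemoteBlock SafeCache object] + [TinyEvent RemoteView RemoteBlock SecureAgent SafeCache LocalCache object]
  take RemoteView:  [SafeCache object] + [RemoteBlock SafeCache object] + [RemoteView RemoteBlock SecureAgent SafeCache LocalCache object]
  take RemoteBlock:  [SafeCache object] + [RemoteBlock SafeCache object] + [RemoteBlock SecureAgent SafeCache LocalCache object]
  take SecureAgent:  [SafeCache object] + [SafeCache object] + [SecureAgent SafeCache LocalCache object]
  take SafeCache:  [SafeCache object] + [SafeCache object] + [SafeCache LocalCache object]
  take LocalCache:  [object] + [object] + [LocalCache object]
  take object:  [object] + [object] + [object]
MRO: CachedAgent RemoteAgent SmartStore SecureQueue FancyQueue TinyEvent RemoteView RemoteBlock SecureAgent SafeCache LocalCache object
RemoteView is at position 6; next is RemoteBlock.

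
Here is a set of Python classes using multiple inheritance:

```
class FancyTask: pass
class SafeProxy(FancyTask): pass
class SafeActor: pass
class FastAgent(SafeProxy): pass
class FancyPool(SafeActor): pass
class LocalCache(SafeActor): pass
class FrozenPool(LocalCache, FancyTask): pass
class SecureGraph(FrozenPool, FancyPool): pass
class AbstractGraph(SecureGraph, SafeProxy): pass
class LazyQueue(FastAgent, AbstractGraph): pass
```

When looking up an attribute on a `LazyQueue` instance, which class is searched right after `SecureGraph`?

FrozenPool

L[LazyQueue] = LazyQueue + merge(L[FastAgent], L[AbstractGraph], [FastAgent AbstractGraph])
  take FastAgent:  [FastAgent SafeProxy FancyTask object] + [AbstractGraph SecureGraph FrozenPool LocalCache FancyPool SafeActor SafeProxy FancyTask object] + [FastAgent AbstractGraph]
  take AbstractGraph:  [SafeProxy FancyTask object] + [AbstractGraph SecureGraph FrozenPool LocalCache FancyPool SafeActor SafeProxy FancyTask object] + [AbstractGraph]
  take SecureGraph:  [SafeProxy FancyTask object] + [SecureGraph FrozenPool LocalCache FancyPool SafeActor SafeProxy FancyTask object]
  take FrozenPool:  [SafeProxy FancyTask object] + [FrozenPool LocalCache FancyPool SafeActor SafeProxy FancyTask object]
  take LocalCache:  [SafeProxy FancyTask object] + [LocalCache FancyPool SafeActor SafeProxy FancyTask object]
  take FancyPool:  [SafeProxy FancyTask object] + [FancyPool SafeActor SafeProxy FancyTask object]
  take SafeActor:  [SafeProxy FancyTask object] + [SafeActor SafeProxy FancyTask object]
  take SafeProxy:  [SafeProxy FancyTask object] + [SafeProxy FancyTask object]
  take FancyTask:  [FancyTask object] + [FancyTask object]
  take object:  [object] + [object]
MRO: LazyQueue FastAgent AbstractGraph SecureGraph FrozenPool LocalCache FancyPool SafeActor SafeProxy FancyTask object
SecureGraph is at position 3; next is FrozenPool.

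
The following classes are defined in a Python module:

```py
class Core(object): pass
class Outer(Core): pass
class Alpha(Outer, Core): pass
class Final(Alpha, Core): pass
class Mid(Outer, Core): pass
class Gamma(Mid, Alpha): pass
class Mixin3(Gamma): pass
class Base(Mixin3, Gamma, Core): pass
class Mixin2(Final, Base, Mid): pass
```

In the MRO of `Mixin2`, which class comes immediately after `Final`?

Base

L[Mixin2] = Mixin2 + merge(L[Final], L[Base], L[Mid], [Final Base Mid])
  take Final:  [Final Alpha Outer Core object] + [Base Mixin3 Gamma Mid Alpha Outer Core object] + [Mid Outer Core object] + [Final Base Mid]
  take Base:  [Alpha Outer Core object] + [Base Mixin3 Gamma Mid Alpha Outer Core object] + [Mid Outer Core object] + [Base Mid]
  take Mixin3:  [Alpha Outer Core object] + [Mixin3 Gamma Mid Alpha Outer Core object] + [Mid Outer Core object] + [Mid]
  take Gamma:  [Alpha Outer Core object] + [Gamma Mid Alpha Outer Core object] + [Mid Outer Core object] + [Mid]
  take Mid:  [Alpha Outer Core object] + [Mid Alpha Outer Core object] + [Mid Outer Core object] + [Mid]
  take Alpha:  [Alpha Outer Core object] + [Alpha Outer Core object] + [Outer Core object]
  take Outer:  [Outer Core object] + [Outer Core object] + [Outer Core object]
  take Core:  [Core object] + [Core object] + [Core object]
  take object:  [object] + [object] + [object]
MRO: Mixin2 Final Base Mixin3 Gamma Mid Alpha Outer Core object
Final is at position 1; next is Base.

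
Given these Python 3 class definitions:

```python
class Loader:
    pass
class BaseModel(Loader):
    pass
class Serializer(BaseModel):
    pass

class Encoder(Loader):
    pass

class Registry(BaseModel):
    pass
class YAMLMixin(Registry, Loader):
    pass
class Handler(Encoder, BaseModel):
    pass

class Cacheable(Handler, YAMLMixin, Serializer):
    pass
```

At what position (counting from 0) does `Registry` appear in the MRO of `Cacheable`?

L[Cacheable] = Cacheable + merge(L[Handler], L[YAMLMixin], L[Serializer], [Handler YAMLMixin Serializer])
  take Handler:  [Handler Encoder BaseModel Loader object] + [YAMLMixin Registry BaseModel Loader object] + [Serializer BaseModel Loader object] + [Handler YAMLMixin Serializer]
  take Encoder:  [Encoder BaseModel Loader object] + [YAMLMixin Registry BaseModel Loader object] + [Serializer BaseModel Loader object] + [YAMLMixin Serializer]
  take YAMLMixin:  [BaseModel Loader object] + [YAMLMixin Registry BaseModel Loader object] + [Serializer BaseModel Loader object] + [YAMLMixin Serializer]
  take Registry:  [BaseModel Loader object] + [Registry BaseModel Loader object] + [Serializer BaseModel Loader object] + [Serializer]
  take Serializer:  [BaseModel Loader object] + [BaseModel Loader object] + [Serializer BaseModel Loader object] + [Serializer]
  take BaseModel:  [BaseModel Loader object] + [BaseModel Loader object] + [BaseModel Loader object]
  take Loader:  [Loader object] + [Loader object] + [Loader object]
  take object:  [object] + [object] + [object]
MRO: Cacheable Handler Encoder YAMLMixin Registry Serializer BaseModel Loader object
Registry sits at index 4.

4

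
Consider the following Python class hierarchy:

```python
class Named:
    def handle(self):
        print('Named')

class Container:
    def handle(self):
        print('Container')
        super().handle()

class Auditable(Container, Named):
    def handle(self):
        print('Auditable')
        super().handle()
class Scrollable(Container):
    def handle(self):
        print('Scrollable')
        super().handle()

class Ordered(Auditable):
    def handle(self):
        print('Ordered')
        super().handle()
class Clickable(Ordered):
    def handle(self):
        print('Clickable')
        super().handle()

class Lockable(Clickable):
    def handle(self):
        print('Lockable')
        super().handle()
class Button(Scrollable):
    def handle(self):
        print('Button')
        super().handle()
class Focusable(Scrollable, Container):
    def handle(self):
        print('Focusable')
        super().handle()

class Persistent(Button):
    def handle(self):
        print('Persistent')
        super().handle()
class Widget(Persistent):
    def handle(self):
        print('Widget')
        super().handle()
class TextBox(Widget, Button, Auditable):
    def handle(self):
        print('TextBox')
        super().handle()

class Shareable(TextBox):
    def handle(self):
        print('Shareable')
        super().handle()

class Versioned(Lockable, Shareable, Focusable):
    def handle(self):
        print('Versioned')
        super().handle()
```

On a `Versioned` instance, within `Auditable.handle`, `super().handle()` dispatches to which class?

Container

L[Versioned] = Versioned + merge(L[Lockable], L[Shareable], L[Focusable], [Lockable Shareable Focusable])
  take Lockable:  [Lockable Clickable Ordered Auditable Container Named object] + [Shareable TextBox Widget Persistent Button Scrollable Auditable Container Named object] + [Focusable Scrollable Container object] + [Lockable Shareable Focusable]
  take Clickable:  [Clickable Ordered Auditable Container Named object] + [Shareable TextBox Widget Persistent Button Scrollable Auditable Container Named object] + [Focusable Scrollable Container object] + [Shareable Focusable]
  take Ordered:  [Ordered Auditable Container Named object] + [Shareable TextBox Widget Persistent Button Scrollable Auditable Container Named object] + [Focusable Scrollable Container object] + [Shareable Focusable]
  take Shareable:  [Auditable Container Named object] + [Shareable TextBox Widget Persistent Button Scrollable Auditable Container Named object] + [Focusable Scrollable Container object] + [Shareable Focusable]
  take TextBox:  [Auditable Container Named object] + [TextBox Widget Persistent Button Scrollable Auditable Container Named object] + [Focusable Scrollable Container object] + [Focusable]
  take Widget:  [Auditable Container Named object] + [Widget Persistent Button Scrollable Auditable Container Named object] + [Focusable Scrollable Container object] + [Focusable]
  take Persistent:  [Auditable Container Named object] + [Persistent Button Scrollable Auditable Container Named object] + [Focusable Scrollable Container object] + [Focusable]
  take Button:  [Auditable Container Named object] + [Button Scrollable Auditable Container Named object] + [Focusable Scrollable Container object] + [Focusable]
  take Focusable:  [Auditable Container Named object] + [Scrollable Auditable Container Named object] + [Focusable Scrollable Container object] + [Focusable]
  take Scrollable:  [Auditable Container Named object] + [Scrollable Auditable Container Named object] + [Scrollable Container object]
  take Auditable:  [Auditable Container Named object] + [Auditable Container Named object] + [Container object]
  take Container:  [Container Named object] + [Container Named object] + [Container object]
  take Named:  [Named object] + [Named object] + [object]
  take object:  [object] + [object] + [object]
MRO: Versioned Lockable Clickable Ordered Shareable TextBox Widget Persistent Button Focusable Scrollable Auditable Container Named object
super() in Auditable.handle on a Versioned instance goes to the class after Auditable in Versioned's MRO: Container.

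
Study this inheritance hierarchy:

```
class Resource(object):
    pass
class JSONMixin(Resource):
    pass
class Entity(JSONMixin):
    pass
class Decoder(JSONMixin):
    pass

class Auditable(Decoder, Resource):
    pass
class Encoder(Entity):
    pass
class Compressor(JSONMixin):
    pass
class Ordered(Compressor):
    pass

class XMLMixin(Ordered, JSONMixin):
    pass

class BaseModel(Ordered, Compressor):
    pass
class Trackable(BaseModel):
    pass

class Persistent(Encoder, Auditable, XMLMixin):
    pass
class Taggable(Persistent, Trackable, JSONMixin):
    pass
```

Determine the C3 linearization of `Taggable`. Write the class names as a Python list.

L[Taggable] = Taggable + merge(L[Persistent], L[Trackable], L[JSONMixin], [Persistent Trackable JSONMixin])
  take Persistent:  [Persistent Encoder Entity Auditable Decoder XMLMixin Ordered Compressor JSONMixin Resource object] + [Trackable BaseModel Ordered Compressor JSONMixin Resource object] + [JSONMixin Resource object] + [Persistent Trackable JSONMixin]
  take Encoder:  [Encoder Entity Auditable Decoder XMLMixin Ordered Compressor JSONMixin Resource object] + [Trackable BaseModel Ordered Compressor JSONMixin Resource object] + [JSONMixin Resource object] + [Trackable JSONMixin]
  take Entity:  [Entity Auditable Decoder XMLMixin Ordered Compressor JSONMixin Resource object] + [Trackable BaseModel Ordered Compressor JSONMixin Resource object] + [JSONMixin Resource object] + [Trackable JSONMixin]
  take Auditable:  [Auditable Decoder XMLMixin Ordered Compressor JSONMixin Resource object] + [Trackable BaseModel Ordered Compressor JSONMixin Resource object] + [JSONMixin Resource object] + [Trackable JSONMixin]
  take Decoder:  [Decoder XMLMixin Ordered Compressor JSONMixin Resource object] + [Trackable BaseModel Ordered Compressor JSONMixin Resource object] + [JSONMixin Resource object] + [Trackable JSONMixin]
  take XMLMixin:  [XMLMixin Ordered Compressor JSONMixin Resource object] + [Trackable BaseModel Ordered Compressor JSONMixin Resource object] + [JSONMixin Resource object] + [Trackable JSONMixin]
  take Trackable:  [Ordered Compressor JSONMixin Resource object] + [Trackable BaseModel Ordered Compressor JSONMixin Resource object] + [JSONMixin Resource object] + [Trackable JSONMixin]
  take BaseModel:  [Ordered Compressor JSONMixin Resource object] + [BaseModel Ordered Compressor JSONMixin Resource object] + [JSONMixin Resource object] + [JSONMixin]
  take Ordered:  [Ordered Compressor JSONMixin Resource object] + [Ordered Compressor JSONMixin Resource object] + [JSONMixin Resource object] + [JSONMixin]
  take Compressor:  [Compressor JSONMixin Resource object] + [Compressor JSONMixin Resource object] + [JSONMixin Resource object] + [JSONMixin]
  take JSONMixin:  [JSONMixin Resource object] + [JSONMixin Resource object] + [JSONMixin Resource object] + [JSONMixin]
  take Resource:  [Resource object] + [Resource object] + [Resource object]
  take object:  [object] + [object] + [object]

[Taggable, Persistent, Encoder, Entity, Auditable, Decoder, XMLMixin, Trackable, BaseModel, Ordered, Compressor, JSONMixin, Resource, object]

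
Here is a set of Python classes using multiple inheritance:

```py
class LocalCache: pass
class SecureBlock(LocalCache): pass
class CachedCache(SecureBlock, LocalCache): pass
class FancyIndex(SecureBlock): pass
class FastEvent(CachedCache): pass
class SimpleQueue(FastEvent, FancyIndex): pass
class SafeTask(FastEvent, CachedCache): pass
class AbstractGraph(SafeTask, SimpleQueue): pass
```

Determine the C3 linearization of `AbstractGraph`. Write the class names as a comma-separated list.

L[AbstractGraph] = AbstractGraph + merge(L[SafeTask], L[SimpleQueue], [SafeTask SimpleQueue])
  take SafeTask:  [SafeTask FastEvent CachedCache SecureBlock LocalCache object] + [SimpleQueue FastEvent CachedCache FancyIndex SecureBlock LocalCache object] + [SafeTask SimpleQueue]
  take SimpleQueue:  [FastEvent CachedCache SecureBlock LocalCache object] + [SimpleQueue FastEvent CachedCache FancyIndex SecureBlock LocalCache object] + [SimpleQueue]
  take FastEvent:  [FastEvent CachedCache SecureBlock LocalCache object] + [FastEvent CachedCache FancyIndex SecureBlock LocalCache object]
  take CachedCache:  [CachedCache SecureBlock LocalCache object] + [CachedCache FancyIndex SecureBlock LocalCache object]
  take FancyIndex:  [SecureBlock LocalCache object] + [FancyIndex SecureBlock LocalCache object]
  take SecureBlock:  [SecureBlock LocalCache object] + [SecureBlock LocalCache object]
  take LocalCache:  [LocalCache object] + [LocalCache object]
  take object:  [object] + [object]

AbstractGraph, SafeTask, SimpleQueue, FastEvent, CachedCache, FancyIndex, SecureBlock, LocalCache, object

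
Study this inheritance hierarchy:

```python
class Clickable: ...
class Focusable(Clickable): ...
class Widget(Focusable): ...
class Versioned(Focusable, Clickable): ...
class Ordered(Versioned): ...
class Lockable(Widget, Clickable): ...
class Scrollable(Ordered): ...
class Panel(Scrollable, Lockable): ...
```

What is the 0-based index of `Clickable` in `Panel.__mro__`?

L[Panel] = Panel + merge(L[Scrollable], L[Lockable], [Scrollable Lockable])
  take Scrollable:  [Scrollable Ordered Versioned Focusable Clickable object] + [Lockable Widget Focusable Clickable object] + [Scrollable Lockable]
  take Ordered:  [Ordered Versioned Focusable Clickable object] + [Lockable Widget Focusable Clickable object] + [Lockable]
  take Versioned:  [Versioned Focusable Clickable object] + [Lockable Widget Focusable Clickable object] + [Lockable]
  take Lockable:  [Focusable Clickable object] + [Lockable Widget Focusable Clickable object] + [Lockable]
  take Widget:  [Focusable Clickable object] + [Widget Focusable Clickable object]
  take Focusable:  [Focusable Clickable object] + [Focusable Clickable object]
  take Clickable:  [Clickable object] + [Clickable object]
  take object:  [object] + [object]
MRO: Panel Scrollable Ordered Versioned Lockable Widget Focusable Clickable object
Clickable sits at index 7.

7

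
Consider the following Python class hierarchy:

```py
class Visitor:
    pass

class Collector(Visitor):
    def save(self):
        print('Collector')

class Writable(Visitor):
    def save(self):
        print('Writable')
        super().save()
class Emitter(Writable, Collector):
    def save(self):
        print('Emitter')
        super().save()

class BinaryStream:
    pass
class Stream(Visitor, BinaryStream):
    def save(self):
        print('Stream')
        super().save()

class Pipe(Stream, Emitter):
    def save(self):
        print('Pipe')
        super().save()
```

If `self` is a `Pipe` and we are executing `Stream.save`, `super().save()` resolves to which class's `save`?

Emitter

L[Pipe] = Pipe + merge(L[Stream], L[Emitter], [Stream Emitter])
  take Stream:  [Stream Visitor BinaryStream object] + [Emitter Writable Collector Visitor object] + [Stream Emitter]
  take Emitter:  [Visitor BinaryStream object] + [Emitter Writable Collector Visitor object] + [Emitter]
  take Writable:  [Visitor BinaryStream object] + [Writable Collector Visitor object]
  take Collector:  [Visitor BinaryStream object] + [Collector Visitor object]
  take Visitor:  [Visitor BinaryStream object] + [Visitor object]
  take BinaryStream:  [BinaryStream object] + [object]
  take object:  [object] + [object]
MRO: Pipe Stream Emitter Writable Collector Visitor BinaryStream object
super() in Stream.save on a Pipe instance goes to the class after Stream in Pipe's MRO: Emitter.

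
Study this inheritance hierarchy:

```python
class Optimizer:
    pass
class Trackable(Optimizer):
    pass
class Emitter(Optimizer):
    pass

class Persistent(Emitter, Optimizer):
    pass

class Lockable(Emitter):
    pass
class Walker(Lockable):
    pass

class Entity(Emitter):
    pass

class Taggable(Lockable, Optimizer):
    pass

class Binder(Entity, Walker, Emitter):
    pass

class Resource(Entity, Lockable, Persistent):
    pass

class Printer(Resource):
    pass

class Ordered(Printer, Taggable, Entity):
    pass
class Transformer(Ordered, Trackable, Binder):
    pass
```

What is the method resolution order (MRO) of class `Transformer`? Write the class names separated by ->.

L[Transformer] = Transformer + merge(L[Ordered], L[Trackable], L[Binder], [Ordered Trackable Binder])
  take Ordered:  [Ordered Printer Resource Taggable Entity Lockable Persistent Emitter Optimizer object] + [Trackable Optimizer object] + [Binder Entity Walker Lockable Emitter Optimizer object] + [Ordered Trackable Binder]
  take Printer:  [Printer Resource Taggable Entity Lockable Persistent Emitter Optimizer object] + [Trackable Optimizer object] + [Binder Entity Walker Lockable Emitter Optimizer object] + [Trackable Binder]
  take Resource:  [Resource Taggable Entity Lockable Persistent Emitter Optimizer object] + [Trackable Optimizer object] + [Binder Entity Walker Lockable Emitter Optimizer object] + [Trackable Binder]
  take Taggable:  [Taggable Entity Lockable Persistent Emitter Optimizer object] + [Trackable Optimizer object] + [Binder Entity Walker Lockable Emitter Optimizer object] + [Trackable Binder]
  take Trackable:  [Entity Lockable Persistent Emitter Optimizer object] + [Trackable Optimizer object] + [Binder Entity Walker Lockable Emitter Optimizer object] + [Trackable Binder]
  take Binder:  [Entity Lockable Persistent Emitter Optimizer object] + [Optimizer object] + [Binder Entity Walker Lockable Emitter Optimizer object] + [Binder]
  take Entity:  [Entity Lockable Persistent Emitter Optimizer object] + [Optimizer object] + [Entity Walker Lockable Emitter Optimizer object]
  take Walker:  [Lockable Persistent Emitter Optimizer object] + [Optimizer object] + [Walker Lockable Emitter Optimizer object]
  take Lockable:  [Lockable Persistent Emitter Optimizer object] + [Optimizer object] + [Lockable Emitter Optimizer object]
  take Persistent:  [Persistent Emitter Optimizer object] + [Optimizer object] + [Emitter Optimizer object]
  take Emitter:  [Emitter Optimizer object] + [Optimizer object] + [Emitter Optimizer object]
  take Optimizer:  [Optimizer object] + [Optimizer object] + [Optimizer object]
  take object:  [object] + [object] + [object]

Transformer -> Ordered -> Printer -> Resource -> Taggable -> Trackable -> Binder -> Entity -> Walker -> Lockable -> Persistent -> Emitter -> Optimizer -> object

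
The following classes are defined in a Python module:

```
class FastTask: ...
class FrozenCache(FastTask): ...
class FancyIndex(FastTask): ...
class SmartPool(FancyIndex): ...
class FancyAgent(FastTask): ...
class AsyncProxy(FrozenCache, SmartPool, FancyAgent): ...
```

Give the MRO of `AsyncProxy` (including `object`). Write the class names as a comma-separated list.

L[AsyncProxy] = AsyncProxy + merge(L[FrozenCache], L[SmartPool], L[FancyAgent], [FrozenCache SmartPool FancyAgent])
  take FrozenCache:  [FrozenCache FastTask object] + [SmartPool FancyIndex FastTask object] + [FancyAgent FastTask object] + [FrozenCache SmartPool FancyAgent]
  take SmartPool:  [FastTask object] + [SmartPool FancyIndex FastTask object] + [FancyAgent FastTask object] + [SmartPool FancyAgent]
  take FancyIndex:  [FastTask object] + [FancyIndex FastTask object] + [FancyAgent FastTask object] + [FancyAgent]
  take FancyAgent:  [FastTask object] + [FastTask object] + [FancyAgent FastTask object] + [FancyAgent]
  take FastTask:  [FastTask object] + [FastTask object] + [FastTask object]
  take object:  [object] + [object] + [object]

AsyncProxy, FrozenCache, SmartPool, FancyIndex, FancyAgent, FastTask, object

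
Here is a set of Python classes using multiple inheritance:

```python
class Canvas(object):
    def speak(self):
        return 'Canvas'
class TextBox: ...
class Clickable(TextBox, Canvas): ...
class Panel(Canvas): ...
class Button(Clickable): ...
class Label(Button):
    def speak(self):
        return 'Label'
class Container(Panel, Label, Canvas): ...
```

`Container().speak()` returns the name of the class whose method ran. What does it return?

L[Container] = Container + merge(L[Panel], L[Label], L[Canvas], [Panel Label Canvas])
  take Panel:  [Panel Canvas object] + [Label Button Clickable TextBox Canvas object] + [Canvas object] + [Panel Label Canvas]
  take Label:  [Canvas object] + [Label Button Clickable TextBox Canvas object] + [Canvas object] + [Label Canvas]
  take Button:  [Canvas object] + [Button Clickable TextBox Canvas object] + [Canvas object] + [Canvas]
  take Clickable:  [Canvas object] + [Clickable TextBox Canvas object] + [Canvas object] + [Canvas]
  take TextBox:  [Canvas object] + [TextBox Canvas object] + [Canvas object] + [Canvas]
  take Canvas:  [Canvas object] + [Canvas object] + [Canvas object] + [Canvas]
  take object:  [object] + [object] + [object]
MRO: Container Panel Label Button Clickable TextBox Canvas object
speak is defined in: Canvas, Label. First along the MRO is Label.

Label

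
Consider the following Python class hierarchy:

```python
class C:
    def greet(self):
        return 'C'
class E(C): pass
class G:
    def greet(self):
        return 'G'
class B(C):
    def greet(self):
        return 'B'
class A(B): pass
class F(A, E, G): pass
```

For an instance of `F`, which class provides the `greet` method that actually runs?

B

L[F] = F + merge(L[A], L[E], L[G], [A E G])
  take A:  [A B C object] + [E C object] + [G object] + [A E G]
  take B:  [B C object] + [E C object] + [G object] + [E G]
  take E:  [C object] + [E C object] + [G object] + [E G]
  take C:  [C object] + [C object] + [G object] + [G]
  take G:  [object] + [object] + [G object] + [G]
  take object:  [object] + [object] + [object]
MRO: F A B E C G object
greet is defined in: B, C, G. First along the MRO is B.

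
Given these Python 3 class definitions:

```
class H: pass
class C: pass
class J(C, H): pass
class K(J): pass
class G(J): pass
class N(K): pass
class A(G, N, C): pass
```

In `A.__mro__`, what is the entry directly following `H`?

L[A] = A + merge(L[G], L[N], L[C], [G N C])
  take G:  [G J C H object] + [N K J C H object] + [C object] + [G N C]
  take N:  [J C H object] + [N K J C H object] + [C object] + [N C]
  take K:  [J C H object] + [K J C H object] + [C object] + [C]
  take J:  [J C H object] + [J C H object] + [C object] + [C]
  take C:  [C H object] + [C H object] + [C object] + [C]
  take H:  [H object] + [H object] + [object]
  take object:  [object] + [object] + [object]
MRO: A G N K J C H object
H is at position 6; next is object.

object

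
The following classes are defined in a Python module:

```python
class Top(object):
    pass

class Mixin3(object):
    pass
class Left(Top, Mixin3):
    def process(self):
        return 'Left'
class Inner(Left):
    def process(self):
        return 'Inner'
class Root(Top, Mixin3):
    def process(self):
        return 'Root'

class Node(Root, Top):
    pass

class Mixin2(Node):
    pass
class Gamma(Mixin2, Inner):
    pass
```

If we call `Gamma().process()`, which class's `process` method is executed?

Root

L[Gamma] = Gamma + merge(L[Mixin2], L[Inner], [Mixin2 Inner])
  take Mixin2:  [Mixin2 Node Root Top Mixin3 object] + [Inner Left Top Mixin3 object] + [Mixin2 Inner]
  take Node:  [Node Root Top Mixin3 object] + [Inner Left Top Mixin3 object] + [Inner]
  take Root:  [Root Top Mixin3 object] + [Inner Left Top Mixin3 object] + [Inner]
  take Inner:  [Top Mixin3 object] + [Inner Left Top Mixin3 object] + [Inner]
  take Left:  [Top Mixin3 object] + [Left Top Mixin3 object]
  take Top:  [Top Mixin3 object] + [Top Mixin3 object]
  take Mixin3:  [Mixin3 object] + [Mixin3 object]
  take object:  [object] + [object]
MRO: Gamma Mixin2 Node Root Inner Left Top Mixin3 object
process is defined in: Inner, Left, Root. First along the MRO is Root.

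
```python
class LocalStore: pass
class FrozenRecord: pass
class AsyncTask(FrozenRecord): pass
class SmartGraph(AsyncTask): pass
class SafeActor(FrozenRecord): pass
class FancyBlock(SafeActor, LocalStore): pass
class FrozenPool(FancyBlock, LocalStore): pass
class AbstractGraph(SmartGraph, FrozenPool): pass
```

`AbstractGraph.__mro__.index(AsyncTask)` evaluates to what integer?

2

L[AbstractGraph] = AbstractGraph + merge(L[SmartGraph], L[FrozenPool], [SmartGraph FrozenPool])
  take SmartGraph:  [SmartGraph AsyncTask FrozenRecord object] + [FrozenPool FancyBlock SafeActor FrozenRecord LocalStore object] + [SmartGraph FrozenPool]
  take AsyncTask:  [AsyncTask FrozenRecord object] + [FrozenPool FancyBlock SafeActor FrozenRecord LocalStore object] + [FrozenPool]
  take FrozenPool:  [FrozenRecord object] + [FrozenPool FancyBlock SafeActor FrozenRecord LocalStore object] + [FrozenPool]
  take FancyBlock:  [FrozenRecord object] + [FancyBlock SafeActor FrozenRecord LocalStore object]
  take SafeActor:  [FrozenRecord object] + [SafeActor FrozenRecord LocalStore object]
  take FrozenRecord:  [FrozenRecord object] + [FrozenRecord LocalStore object]
  take LocalStore:  [object] + [LocalStore object]
  take object:  [object] + [object]
MRO: AbstractGraph SmartGraph AsyncTask FrozenPool FancyBlock SafeActor FrozenRecord LocalStore object
AsyncTask sits at index 2.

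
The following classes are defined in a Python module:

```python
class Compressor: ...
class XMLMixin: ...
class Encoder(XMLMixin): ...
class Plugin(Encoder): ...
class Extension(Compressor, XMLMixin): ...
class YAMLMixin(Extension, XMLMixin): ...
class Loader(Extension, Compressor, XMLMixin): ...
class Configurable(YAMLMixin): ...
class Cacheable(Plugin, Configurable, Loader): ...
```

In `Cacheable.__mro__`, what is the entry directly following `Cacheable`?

L[Cacheable] = Cacheable + merge(L[Plugin], L[Configurable], L[Loader], [Plugin Configurable Loader])
  take Plugin:  [Plugin Encoder XMLMixin object] + [Configurable YAMLMixin Extension Compressor XMLMixin object] + [Loader Extension Compressor XMLMixin object] + [Plugin Configurable Loader]
  take Encoder:  [Encoder XMLMixin object] + [Configurable YAMLMixin Extension Compressor XMLMixin object] + [Loader Extension Compressor XMLMixin object] + [Configurable Loader]
  take Configurable:  [XMLMixin object] + [Configurable YAMLMixin Extension Compressor XMLMixin object] + [Loader Extension Compressor XMLMixin object] + [Configurable Loader]
  take YAMLMixin:  [XMLMixin object] + [YAMLMixin Extension Compressor XMLMixin object] + [Loader Extension Compressor XMLMixin object] + [Loader]
  take Loader:  [XMLMixin object] + [Extension Compressor XMLMixin object] + [Loader Extension Compressor XMLMixin object] + [Loader]
  take Extension:  [XMLMixin object] + [Extension Compressor XMLMixin object] + [Extension Compressor XMLMixin object]
  take Compressor:  [XMLMixin object] + [Compressor XMLMixin object] + [Compressor XMLMixin object]
  take XMLMixin:  [XMLMixin object] + [XMLMixin object] + [XMLMixin object]
  take object:  [object] + [object] + [object]
MRO: Cacheable Plugin Encoder Configurable YAMLMixin Loader Extension Compressor XMLMixin object
Cacheable is at position 0; next is Plugin.

Plugin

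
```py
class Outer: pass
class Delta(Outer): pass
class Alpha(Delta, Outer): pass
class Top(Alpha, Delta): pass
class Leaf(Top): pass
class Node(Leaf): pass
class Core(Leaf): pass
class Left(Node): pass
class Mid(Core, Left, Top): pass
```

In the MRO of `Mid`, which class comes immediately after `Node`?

Leaf

L[Mid] = Mid + merge(L[Core], L[Left], L[Top], [Core Left Top])
  take Core:  [Core Leaf Top Alpha Delta Outer object] + [Left Node Leaf Top Alpha Delta Outer object] + [Top Alpha Delta Outer object] + [Core Left Top]
  take Left:  [Leaf Top Alpha Delta Outer object] + [Left Node Leaf Top Alpha Delta Outer object] + [Top Alpha Delta Outer object] + [Left Top]
  take Node:  [Leaf Top Alpha Delta Outer object] + [Node Leaf Top Alpha Delta Outer object] + [Top Alpha Delta Outer object] + [Top]
  take Leaf:  [Leaf Top Alpha Delta Outer object] + [Leaf Top Alpha Delta Outer object] + [Top Alpha Delta Outer object] + [Top]
  take Top:  [Top Alpha Delta Outer object] + [Top Alpha Delta Outer object] + [Top Alpha Delta Outer object] + [Top]
  take Alpha:  [Alpha Delta Outer object] + [Alpha Delta Outer object] + [Alpha Delta Outer object]
  take Delta:  [Delta Outer object] + [Delta Outer object] + [Delta Outer object]
  take Outer:  [Outer object] + [Outer object] + [Outer object]
  take object:  [object] + [object] + [object]
MRO: Mid Core Left Node Leaf Top Alpha Delta Outer object
Node is at position 3; next is Leaf.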